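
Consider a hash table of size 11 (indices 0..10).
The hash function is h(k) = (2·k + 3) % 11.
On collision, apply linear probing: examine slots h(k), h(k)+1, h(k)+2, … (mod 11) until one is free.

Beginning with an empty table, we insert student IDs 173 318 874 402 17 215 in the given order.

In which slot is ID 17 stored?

5

173: h=8 => slot 8
318: h=1 => slot 1
874: h=2 => slot 2
402: h=4 => slot 4
17: h=4, probe 4,5 => slot 5
215: h=4, probe 4,5,6 => slot 6
Table: [-, 318, 874, -, 402, 17, 215, -, 173, -, -]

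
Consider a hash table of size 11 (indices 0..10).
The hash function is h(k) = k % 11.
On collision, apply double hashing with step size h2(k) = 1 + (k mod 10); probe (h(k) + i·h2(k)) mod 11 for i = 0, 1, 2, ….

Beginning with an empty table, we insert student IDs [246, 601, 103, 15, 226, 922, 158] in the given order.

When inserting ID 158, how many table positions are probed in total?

2

246: h=4 -> slot 4
601: h=7 -> slot 7
103: h=4, h2=4, probe 4,8 -> slot 8
15: h=4, h2=6, probe 4,10 -> slot 10
226: h=6 -> slot 6
922: h=9 -> slot 9
158: h=4, h2=9, probe 4,2 -> slot 2
Table: [∅, ∅, 158, ∅, 246, ∅, 226, 601, 103, 922, 15]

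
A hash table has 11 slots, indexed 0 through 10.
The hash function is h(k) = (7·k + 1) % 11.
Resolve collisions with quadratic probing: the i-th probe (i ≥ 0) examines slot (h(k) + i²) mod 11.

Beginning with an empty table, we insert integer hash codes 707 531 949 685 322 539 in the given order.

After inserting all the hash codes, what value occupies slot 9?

685

707 hashes to 0; slot 0 is free -> place at 0.
531 hashes to 0; 0 taken -> place at 1.
949 hashes to 0; 0,1 taken -> place at 4.
685 hashes to 0; 0,1,4 taken -> place at 9.
322 hashes to 0; 0,1,4,9 taken -> place at 5.
539 hashes to 1; 1 taken -> place at 2.
Table: [707, 531, 539, —, 949, 322, —, —, —, 685, —]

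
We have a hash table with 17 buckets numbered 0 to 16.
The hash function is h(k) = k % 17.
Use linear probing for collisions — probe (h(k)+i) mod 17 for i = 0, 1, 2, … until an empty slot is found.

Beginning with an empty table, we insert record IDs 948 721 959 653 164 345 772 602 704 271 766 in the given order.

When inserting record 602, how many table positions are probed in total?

6

Insert 948: h=13, slot 13 empty → index 13.
Insert 721: h=7, slot 7 empty → index 7.
Insert 959: h=7, slot 7 occupied → index 8.
Insert 653: h=7, slots 7,8 occupied → index 9.
Insert 164: h=11, slot 11 empty → index 11.
Insert 345: h=5, slot 5 empty → index 5.
Insert 772: h=7, slots 7,8,9 occupied → index 10.
Insert 602: h=7, slots 7,8,9,10,11 occupied → index 12.
Insert 704: h=7, slots 7,8,9,10,11,12,13 occupied → index 14.
Insert 271: h=16, slot 16 empty → index 16.
Insert 766: h=1, slot 1 empty → index 1.
Table: [—, 766, —, —, —, 345, —, 721, 959, 653, 772, 164, 602, 948, 704, —, 271]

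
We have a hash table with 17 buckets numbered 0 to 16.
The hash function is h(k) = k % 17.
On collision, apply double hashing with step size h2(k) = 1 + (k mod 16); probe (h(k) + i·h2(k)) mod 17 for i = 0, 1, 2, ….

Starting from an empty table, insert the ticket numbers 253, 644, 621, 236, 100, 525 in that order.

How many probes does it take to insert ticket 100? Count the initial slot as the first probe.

3

Insert 253: h=15, slot 15 empty => index 15.
Insert 644: h=15, h2=5, slot 15 occupied => index 3.
Insert 621: h=9, slot 9 empty => index 9.
Insert 236: h=15, h2=13, slot 15 occupied => index 11.
Insert 100: h=15, h2=5, slots 15,3 occupied => index 8.
Insert 525: h=15, h2=14, slot 15 occupied => index 12.
Table: [., ., ., 644, ., ., ., ., 100, 621, ., 236, 525, ., ., 253, .]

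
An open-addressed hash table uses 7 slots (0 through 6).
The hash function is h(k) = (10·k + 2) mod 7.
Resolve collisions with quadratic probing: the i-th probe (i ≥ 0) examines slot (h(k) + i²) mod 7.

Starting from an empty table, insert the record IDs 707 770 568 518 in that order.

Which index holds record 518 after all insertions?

707: h=2 → slot 2
770: h=2, probe 2,3 → slot 3
568: h=5 → slot 5
518: h=2, probe 2,3,6 → slot 6
Table: [∅, ∅, 707, 770, ∅, 568, 518]

6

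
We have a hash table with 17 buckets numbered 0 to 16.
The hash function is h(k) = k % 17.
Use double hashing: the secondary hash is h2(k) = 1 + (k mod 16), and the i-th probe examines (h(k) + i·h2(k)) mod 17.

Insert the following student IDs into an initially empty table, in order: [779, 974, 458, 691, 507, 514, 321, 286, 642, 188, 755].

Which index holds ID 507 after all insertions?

9

779: h=14 → slot 14
974: h=5 → slot 5
458: h=16 → slot 16
691: h=11 → slot 11
507: h=14, h2=12, probe 14,9 → slot 9
514: h=4 → slot 4
321: h=15 → slot 15
286: h=14, h2=15, probe 14,12 → slot 12
642: h=13 → slot 13
188: h=1 → slot 1
755: h=7 → slot 7
Table: [-, 188, -, -, 514, 974, -, 755, -, 507, -, 691, 286, 642, 779, 321, 458]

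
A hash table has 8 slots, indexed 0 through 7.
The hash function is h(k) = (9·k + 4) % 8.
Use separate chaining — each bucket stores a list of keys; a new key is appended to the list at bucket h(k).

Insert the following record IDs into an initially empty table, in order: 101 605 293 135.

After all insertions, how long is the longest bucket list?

Insert 101: h=1, bucket 1 empty -> new chain.
Insert 605: h=1, bucket 1 nonempty -> append to chain.
Insert 293: h=1, bucket 1 nonempty -> append to chain.
Insert 135: h=3, bucket 3 empty -> new chain.
Final buckets:
0: —
1: 101 -> 605 -> 293
2: —
3: 135
4: —
5: —
6: —
7: —

3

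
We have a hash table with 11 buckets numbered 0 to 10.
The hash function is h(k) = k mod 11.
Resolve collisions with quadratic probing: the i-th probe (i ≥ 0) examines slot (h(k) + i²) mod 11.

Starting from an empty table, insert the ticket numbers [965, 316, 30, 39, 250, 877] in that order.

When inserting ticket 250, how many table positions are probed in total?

5

965 hashes to 8; slot 8 is free → place at 8.
316 hashes to 8; 8 taken → place at 9.
30 hashes to 8; 8,9 taken → place at 1.
39 hashes to 6; slot 6 is free → place at 6.
250 hashes to 8; 8,9,1,6 taken → place at 2.
877 hashes to 8; 8,9,1,6,2 taken → place at 0.
Table: [877, 30, 250, _, _, _, 39, _, 965, 316, _]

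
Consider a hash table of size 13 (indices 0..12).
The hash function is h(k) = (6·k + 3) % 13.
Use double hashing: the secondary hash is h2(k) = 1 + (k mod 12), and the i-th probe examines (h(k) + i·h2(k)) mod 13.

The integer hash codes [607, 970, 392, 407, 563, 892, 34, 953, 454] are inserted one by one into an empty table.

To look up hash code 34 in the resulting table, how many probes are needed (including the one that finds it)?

607 hashes to 5; slot 5 is free → place at 5.
970 hashes to 12; slot 12 is free → place at 12.
392 hashes to 2; slot 2 is free → place at 2.
407 hashes to 1; slot 1 is free → place at 1.
563 hashes to 1, h2=12; 1 taken → place at 0.
892 hashes to 12, h2=5; 12 taken → place at 4.
34 hashes to 12, h2=11; 12 taken → place at 10.
953 hashes to 1, h2=6; 1 taken → place at 7.
454 hashes to 10, h2=11; 10 taken → place at 8.
Table: [563, 407, 392, —, 892, 607, —, 953, 454, —, 34, —, 970]
Lookup 34: h=12, h2=11, probe 12,10 → found at 10.

2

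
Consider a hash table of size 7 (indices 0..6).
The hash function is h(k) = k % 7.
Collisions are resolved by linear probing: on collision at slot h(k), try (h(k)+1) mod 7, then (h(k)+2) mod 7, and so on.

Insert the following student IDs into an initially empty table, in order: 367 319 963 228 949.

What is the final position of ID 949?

367 hashes to 3; slot 3 is free -> place at 3.
319 hashes to 4; slot 4 is free -> place at 4.
963 hashes to 4; 4 taken -> place at 5.
228 hashes to 4; 4,5 taken -> place at 6.
949 hashes to 4; 4,5,6 taken -> place at 0.
Table: [949, -, -, 367, 319, 963, 228]

0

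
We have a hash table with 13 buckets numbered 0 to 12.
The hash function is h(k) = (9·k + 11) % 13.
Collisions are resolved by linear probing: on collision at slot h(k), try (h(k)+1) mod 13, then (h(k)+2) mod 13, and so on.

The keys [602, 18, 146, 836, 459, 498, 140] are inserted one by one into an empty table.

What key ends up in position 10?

602: h=8 => slot 8
18: h=4 => slot 4
146: h=12 => slot 12
836: h=8, probe 8,9 => slot 9
459: h=8, probe 8,9,10 => slot 10
498: h=8, probe 8,9,10,11 => slot 11
140: h=10, probe 10,11,12,0 => slot 0
Table: [140, ∅, ∅, ∅, 18, ∅, ∅, ∅, 602, 836, 459, 498, 146]

459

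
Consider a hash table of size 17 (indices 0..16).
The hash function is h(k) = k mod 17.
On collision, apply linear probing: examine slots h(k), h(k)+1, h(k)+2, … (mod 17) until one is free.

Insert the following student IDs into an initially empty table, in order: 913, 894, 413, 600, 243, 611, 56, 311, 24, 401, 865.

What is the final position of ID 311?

913 hashes to 12; slot 12 is free → place at 12.
894 hashes to 10; slot 10 is free → place at 10.
413 hashes to 5; slot 5 is free → place at 5.
600 hashes to 5; 5 taken → place at 6.
243 hashes to 5; 5,6 taken → place at 7.
611 hashes to 16; slot 16 is free → place at 16.
56 hashes to 5; 5,6,7 taken → place at 8.
311 hashes to 5; 5,6,7,8 taken → place at 9.
24 hashes to 7; 7,8,9,10 taken → place at 11.
401 hashes to 10; 10,11,12 taken → place at 13.
865 hashes to 15; slot 15 is free → place at 15.
Table: [-, -, -, -, -, 413, 600, 243, 56, 311, 894, 24, 913, 401, -, 865, 611]

9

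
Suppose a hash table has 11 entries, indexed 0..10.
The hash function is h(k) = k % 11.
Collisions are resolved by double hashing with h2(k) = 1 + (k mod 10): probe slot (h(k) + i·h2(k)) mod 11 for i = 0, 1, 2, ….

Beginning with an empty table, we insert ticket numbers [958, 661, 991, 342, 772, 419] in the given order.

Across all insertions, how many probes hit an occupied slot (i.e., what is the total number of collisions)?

5

Insert 958: h=1, slot 1 empty => index 1.
Insert 661: h=1, h2=2, slot 1 occupied => index 3.
Insert 991: h=1, h2=2, slots 1,3 occupied => index 5.
Insert 342: h=1, h2=3, slot 1 occupied => index 4.
Insert 772: h=2, slot 2 empty => index 2.
Insert 419: h=1, h2=10, slot 1 occupied => index 0.
Table: [419, 958, 772, 661, 342, 991, _, _, _, _, _]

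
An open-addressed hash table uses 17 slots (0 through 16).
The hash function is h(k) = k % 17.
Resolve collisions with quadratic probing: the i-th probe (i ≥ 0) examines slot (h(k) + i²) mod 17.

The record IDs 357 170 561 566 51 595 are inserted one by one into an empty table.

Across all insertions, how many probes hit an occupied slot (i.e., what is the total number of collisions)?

Insert 357: h=0, slot 0 empty -> index 0.
Insert 170: h=0, slot 0 occupied -> index 1.
Insert 561: h=0, slots 0,1 occupied -> index 4.
Insert 566: h=5, slot 5 empty -> index 5.
Insert 51: h=0, slots 0,1,4 occupied -> index 9.
Insert 595: h=0, slots 0,1,4,9 occupied -> index 16.
Table: [357, 170, —, —, 561, 566, —, —, —, 51, —, —, —, —, —, —, 595]

10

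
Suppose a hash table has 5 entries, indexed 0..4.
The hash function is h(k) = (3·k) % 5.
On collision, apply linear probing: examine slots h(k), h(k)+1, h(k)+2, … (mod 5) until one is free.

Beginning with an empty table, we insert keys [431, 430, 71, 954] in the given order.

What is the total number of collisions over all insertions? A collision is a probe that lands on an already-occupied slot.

1

Insert 431: h=3, slot 3 empty -> index 3.
Insert 430: h=0, slot 0 empty -> index 0.
Insert 71: h=3, slot 3 occupied -> index 4.
Insert 954: h=2, slot 2 empty -> index 2.
Table: [430, ∅, 954, 431, 71]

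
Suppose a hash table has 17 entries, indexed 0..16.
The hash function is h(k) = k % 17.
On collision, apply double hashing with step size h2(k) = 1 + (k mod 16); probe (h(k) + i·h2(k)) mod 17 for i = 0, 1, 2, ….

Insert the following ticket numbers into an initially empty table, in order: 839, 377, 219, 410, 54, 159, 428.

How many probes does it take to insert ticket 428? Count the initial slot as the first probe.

2

839 hashes to 6; slot 6 is free -> place at 6.
377 hashes to 3; slot 3 is free -> place at 3.
219 hashes to 15; slot 15 is free -> place at 15.
410 hashes to 2; slot 2 is free -> place at 2.
54 hashes to 3, h2=7; 3 taken -> place at 10.
159 hashes to 6, h2=16; 6 taken -> place at 5.
428 hashes to 3, h2=13; 3 taken -> place at 16.
Table: [—, —, 410, 377, —, 159, 839, —, —, —, 54, —, —, —, —, 219, 428]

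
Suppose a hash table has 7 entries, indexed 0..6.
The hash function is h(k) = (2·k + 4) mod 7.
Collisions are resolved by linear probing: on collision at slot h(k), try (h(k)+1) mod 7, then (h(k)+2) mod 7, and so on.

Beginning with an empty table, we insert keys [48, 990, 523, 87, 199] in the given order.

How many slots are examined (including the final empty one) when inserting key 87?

48: h=2 => slot 2
990: h=3 => slot 3
523: h=0 => slot 0
87: h=3, probe 3,4 => slot 4
199: h=3, probe 3,4,5 => slot 5
Table: [523, _, 48, 990, 87, 199, _]

2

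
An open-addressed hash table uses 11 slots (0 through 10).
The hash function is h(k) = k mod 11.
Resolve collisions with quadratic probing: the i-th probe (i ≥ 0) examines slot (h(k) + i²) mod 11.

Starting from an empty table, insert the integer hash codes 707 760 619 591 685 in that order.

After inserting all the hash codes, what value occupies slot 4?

619

Insert 707: h=3, slot 3 empty → index 3.
Insert 760: h=1, slot 1 empty → index 1.
Insert 619: h=3, slot 3 occupied → index 4.
Insert 591: h=8, slot 8 empty → index 8.
Insert 685: h=3, slots 3,4 occupied → index 7.
Table: [∅, 760, ∅, 707, 619, ∅, ∅, 685, 591, ∅, ∅]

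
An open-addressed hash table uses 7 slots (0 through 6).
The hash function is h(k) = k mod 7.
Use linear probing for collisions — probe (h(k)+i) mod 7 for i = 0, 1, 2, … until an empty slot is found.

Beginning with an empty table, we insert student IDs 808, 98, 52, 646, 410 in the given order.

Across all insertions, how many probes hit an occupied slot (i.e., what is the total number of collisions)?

2

808 hashes to 3; slot 3 is free → place at 3.
98 hashes to 0; slot 0 is free → place at 0.
52 hashes to 3; 3 taken → place at 4.
646 hashes to 2; slot 2 is free → place at 2.
410 hashes to 4; 4 taken → place at 5.
Table: [98, ∅, 646, 808, 52, 410, ∅]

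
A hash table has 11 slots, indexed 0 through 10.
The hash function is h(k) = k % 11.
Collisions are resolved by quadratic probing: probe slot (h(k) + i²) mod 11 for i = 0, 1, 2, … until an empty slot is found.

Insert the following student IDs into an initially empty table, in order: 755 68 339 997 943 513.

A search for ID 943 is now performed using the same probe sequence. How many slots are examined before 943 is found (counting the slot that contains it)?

3

755 hashes to 7; slot 7 is free => place at 7.
68 hashes to 2; slot 2 is free => place at 2.
339 hashes to 9; slot 9 is free => place at 9.
997 hashes to 7; 7 taken => place at 8.
943 hashes to 8; 8,9 taken => place at 1.
513 hashes to 7; 7,8 taken => place at 0.
Table: [513, 943, 68, ., ., ., ., 755, 997, 339, .]
Lookup 943: h=8, probe 8,9,1 → found at 1.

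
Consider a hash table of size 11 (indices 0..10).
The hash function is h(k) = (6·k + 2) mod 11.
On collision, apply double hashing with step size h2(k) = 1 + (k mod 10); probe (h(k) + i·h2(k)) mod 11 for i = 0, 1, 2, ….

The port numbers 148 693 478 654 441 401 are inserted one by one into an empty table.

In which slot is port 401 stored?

3

148 hashes to 10; slot 10 is free => place at 10.
693 hashes to 2; slot 2 is free => place at 2.
478 hashes to 10, h2=9; 10 taken => place at 8.
654 hashes to 10, h2=5; 10 taken => place at 4.
441 hashes to 8, h2=2; 8,10 taken => place at 1.
401 hashes to 10, h2=2; 10,1 taken => place at 3.
Table: [_, 441, 693, 401, 654, _, _, _, 478, _, 148]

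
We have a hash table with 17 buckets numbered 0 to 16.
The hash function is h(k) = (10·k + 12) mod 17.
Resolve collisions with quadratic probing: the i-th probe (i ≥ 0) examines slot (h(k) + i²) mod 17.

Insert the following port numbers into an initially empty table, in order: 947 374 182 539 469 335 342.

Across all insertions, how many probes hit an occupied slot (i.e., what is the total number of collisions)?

6

947 hashes to 13; slot 13 is free => place at 13.
374 hashes to 12; slot 12 is free => place at 12.
182 hashes to 13; 13 taken => place at 14.
539 hashes to 13; 13,14 taken => place at 0.
469 hashes to 10; slot 10 is free => place at 10.
335 hashes to 13; 13,14,0 taken => place at 5.
342 hashes to 15; slot 15 is free => place at 15.
Table: [539, —, —, —, —, 335, —, —, —, —, 469, —, 374, 947, 182, 342, —]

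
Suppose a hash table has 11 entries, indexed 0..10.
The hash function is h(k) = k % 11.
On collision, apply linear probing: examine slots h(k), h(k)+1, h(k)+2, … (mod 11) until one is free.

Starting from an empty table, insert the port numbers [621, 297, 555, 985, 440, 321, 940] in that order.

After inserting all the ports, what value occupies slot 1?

Insert 621: h=5, slot 5 empty -> index 5.
Insert 297: h=0, slot 0 empty -> index 0.
Insert 555: h=5, slot 5 occupied -> index 6.
Insert 985: h=6, slot 6 occupied -> index 7.
Insert 440: h=0, slot 0 occupied -> index 1.
Insert 321: h=2, slot 2 empty -> index 2.
Insert 940: h=5, slots 5,6,7 occupied -> index 8.
Table: [297, 440, 321, —, —, 621, 555, 985, 940, —, —]

440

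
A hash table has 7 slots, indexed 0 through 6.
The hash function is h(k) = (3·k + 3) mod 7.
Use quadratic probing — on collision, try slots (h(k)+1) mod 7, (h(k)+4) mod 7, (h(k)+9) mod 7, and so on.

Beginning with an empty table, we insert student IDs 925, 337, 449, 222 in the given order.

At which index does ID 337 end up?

925 hashes to 6; slot 6 is free → place at 6.
337 hashes to 6; 6 taken → place at 0.
449 hashes to 6; 6,0 taken → place at 3.
222 hashes to 4; slot 4 is free → place at 4.
Table: [337, ., ., 449, 222, ., 925]

0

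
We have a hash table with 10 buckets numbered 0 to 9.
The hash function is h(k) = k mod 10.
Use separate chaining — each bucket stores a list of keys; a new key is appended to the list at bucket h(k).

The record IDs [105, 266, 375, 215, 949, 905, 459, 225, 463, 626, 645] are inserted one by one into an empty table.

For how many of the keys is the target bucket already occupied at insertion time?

Insert 105: h=5, bucket 5 empty → new chain.
Insert 266: h=6, bucket 6 empty → new chain.
Insert 375: h=5, bucket 5 nonempty → append to chain.
Insert 215: h=5, bucket 5 nonempty → append to chain.
Insert 949: h=9, bucket 9 empty → new chain.
Insert 905: h=5, bucket 5 nonempty → append to chain.
Insert 459: h=9, bucket 9 nonempty → append to chain.
Insert 225: h=5, bucket 5 nonempty → append to chain.
Insert 463: h=3, bucket 3 empty → new chain.
Insert 626: h=6, bucket 6 nonempty → append to chain.
Insert 645: h=5, bucket 5 nonempty → append to chain.
Final buckets:
0: -
1: -
2: -
3: 463
4: -
5: 105 -> 375 -> 215 -> 905 -> 225 -> 645
6: 266 -> 626
7: -
8: -
9: 949 -> 459

7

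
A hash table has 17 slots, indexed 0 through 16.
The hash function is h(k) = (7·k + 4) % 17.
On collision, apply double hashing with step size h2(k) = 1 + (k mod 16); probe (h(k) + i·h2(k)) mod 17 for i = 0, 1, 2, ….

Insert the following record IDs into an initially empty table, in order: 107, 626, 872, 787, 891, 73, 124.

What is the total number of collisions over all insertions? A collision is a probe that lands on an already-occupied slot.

Insert 107: h=5, slot 5 empty -> index 5.
Insert 626: h=0, slot 0 empty -> index 0.
Insert 872: h=5, h2=9, slot 5 occupied -> index 14.
Insert 787: h=5, h2=4, slot 5 occupied -> index 9.
Insert 891: h=2, slot 2 empty -> index 2.
Insert 73: h=5, h2=10, slot 5 occupied -> index 15.
Insert 124: h=5, h2=13, slot 5 occupied -> index 1.
Table: [626, 124, 891, _, _, 107, _, _, _, 787, _, _, _, _, 872, 73, _]

4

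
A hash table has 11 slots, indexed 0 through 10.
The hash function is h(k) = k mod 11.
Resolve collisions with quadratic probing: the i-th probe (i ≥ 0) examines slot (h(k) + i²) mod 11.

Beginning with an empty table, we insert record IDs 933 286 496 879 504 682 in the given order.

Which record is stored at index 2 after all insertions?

933 hashes to 9; slot 9 is free → place at 9.
286 hashes to 0; slot 0 is free → place at 0.
496 hashes to 1; slot 1 is free → place at 1.
879 hashes to 10; slot 10 is free → place at 10.
504 hashes to 9; 9,10 taken → place at 2.
682 hashes to 0; 0,1 taken → place at 4.
Table: [286, 496, 504, _, 682, _, _, _, _, 933, 879]

504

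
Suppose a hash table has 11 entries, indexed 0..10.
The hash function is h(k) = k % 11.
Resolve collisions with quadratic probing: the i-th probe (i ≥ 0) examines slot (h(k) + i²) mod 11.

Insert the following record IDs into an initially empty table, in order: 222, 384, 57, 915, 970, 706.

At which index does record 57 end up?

222: h=2 => slot 2
384: h=10 => slot 10
57: h=2, probe 2,3 => slot 3
915: h=2, probe 2,3,6 => slot 6
970: h=2, probe 2,3,6,0 => slot 0
706: h=2, probe 2,3,6,0,7 => slot 7
Table: [970, —, 222, 57, —, —, 915, 706, —, —, 384]

3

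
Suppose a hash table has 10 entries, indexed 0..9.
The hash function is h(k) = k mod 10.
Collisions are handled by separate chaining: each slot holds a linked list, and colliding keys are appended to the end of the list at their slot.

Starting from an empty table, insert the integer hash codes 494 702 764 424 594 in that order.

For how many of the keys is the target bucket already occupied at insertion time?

Insert 494: h=4, bucket 4 empty -> new chain.
Insert 702: h=2, bucket 2 empty -> new chain.
Insert 764: h=4, bucket 4 nonempty -> append to chain.
Insert 424: h=4, bucket 4 nonempty -> append to chain.
Insert 594: h=4, bucket 4 nonempty -> append to chain.
Final buckets:
0: .
1: .
2: 702
3: .
4: 494 -> 764 -> 424 -> 594
5: .
6: .
7: .
8: .
9: .

3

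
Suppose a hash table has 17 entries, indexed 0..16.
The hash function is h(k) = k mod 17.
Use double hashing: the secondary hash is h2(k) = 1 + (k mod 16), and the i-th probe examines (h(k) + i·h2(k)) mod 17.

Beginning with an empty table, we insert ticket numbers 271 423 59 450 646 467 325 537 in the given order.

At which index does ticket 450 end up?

11

Insert 271: h=16, slot 16 empty -> index 16.
Insert 423: h=15, slot 15 empty -> index 15.
Insert 59: h=8, slot 8 empty -> index 8.
Insert 450: h=8, h2=3, slot 8 occupied -> index 11.
Insert 646: h=0, slot 0 empty -> index 0.
Insert 467: h=8, h2=4, slot 8 occupied -> index 12.
Insert 325: h=2, slot 2 empty -> index 2.
Insert 537: h=10, slot 10 empty -> index 10.
Table: [646, -, 325, -, -, -, -, -, 59, -, 537, 450, 467, -, -, 423, 271]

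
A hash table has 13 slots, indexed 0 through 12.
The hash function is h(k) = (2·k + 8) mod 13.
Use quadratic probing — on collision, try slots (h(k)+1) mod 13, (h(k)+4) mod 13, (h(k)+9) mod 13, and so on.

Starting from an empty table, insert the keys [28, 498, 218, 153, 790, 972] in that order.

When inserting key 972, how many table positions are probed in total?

5

28 hashes to 12; slot 12 is free → place at 12.
498 hashes to 3; slot 3 is free → place at 3.
218 hashes to 2; slot 2 is free → place at 2.
153 hashes to 2; 2,3 taken → place at 6.
790 hashes to 2; 2,3,6 taken → place at 11.
972 hashes to 2; 2,3,6,11 taken → place at 5.
Table: [-, -, 218, 498, -, 972, 153, -, -, -, -, 790, 28]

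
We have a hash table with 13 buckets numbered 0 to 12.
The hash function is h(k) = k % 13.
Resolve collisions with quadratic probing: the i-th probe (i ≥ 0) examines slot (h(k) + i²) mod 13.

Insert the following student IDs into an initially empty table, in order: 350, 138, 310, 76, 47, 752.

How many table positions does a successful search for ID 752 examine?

4

350: h=12 → slot 12
138: h=8 → slot 8
310: h=11 → slot 11
76: h=11, probe 11,12,2 → slot 2
47: h=8, probe 8,9 → slot 9
752: h=11, probe 11,12,2,7 → slot 7
Table: [—, —, 76, —, —, —, —, 752, 138, 47, —, 310, 350]
Lookup 752: h=11, probe 11,12,2,7 → found at 7.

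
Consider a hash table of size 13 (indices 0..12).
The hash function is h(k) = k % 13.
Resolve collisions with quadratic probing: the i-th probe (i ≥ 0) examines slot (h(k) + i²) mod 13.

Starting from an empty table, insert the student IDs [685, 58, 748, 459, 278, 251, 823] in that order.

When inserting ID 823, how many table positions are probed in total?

4

685 hashes to 9; slot 9 is free → place at 9.
58 hashes to 6; slot 6 is free → place at 6.
748 hashes to 7; slot 7 is free → place at 7.
459 hashes to 4; slot 4 is free → place at 4.
278 hashes to 5; slot 5 is free → place at 5.
251 hashes to 4; 4,5 taken → place at 8.
823 hashes to 4; 4,5,8 taken → place at 0.
Table: [823, ∅, ∅, ∅, 459, 278, 58, 748, 251, 685, ∅, ∅, ∅]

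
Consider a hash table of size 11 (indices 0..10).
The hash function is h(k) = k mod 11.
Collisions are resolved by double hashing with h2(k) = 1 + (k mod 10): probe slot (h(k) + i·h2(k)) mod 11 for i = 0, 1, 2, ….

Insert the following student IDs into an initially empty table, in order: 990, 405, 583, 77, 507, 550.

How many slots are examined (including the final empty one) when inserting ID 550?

3

990: h=0 => slot 0
405: h=9 => slot 9
583: h=0, h2=4, probe 0,4 => slot 4
77: h=0, h2=8, probe 0,8 => slot 8
507: h=1 => slot 1
550: h=0, h2=1, probe 0,1,2 => slot 2
Table: [990, 507, 550, ., 583, ., ., ., 77, 405, .]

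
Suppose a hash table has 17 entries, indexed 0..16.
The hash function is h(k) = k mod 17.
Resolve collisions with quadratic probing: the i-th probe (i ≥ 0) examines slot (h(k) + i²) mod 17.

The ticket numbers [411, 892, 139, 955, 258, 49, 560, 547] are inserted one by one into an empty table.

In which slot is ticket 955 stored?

7

411 hashes to 3; slot 3 is free → place at 3.
892 hashes to 8; slot 8 is free → place at 8.
139 hashes to 3; 3 taken → place at 4.
955 hashes to 3; 3,4 taken → place at 7.
258 hashes to 3; 3,4,7 taken → place at 12.
49 hashes to 15; slot 15 is free → place at 15.
560 hashes to 16; slot 16 is free → place at 16.
547 hashes to 3; 3,4,7,12 taken → place at 2.
Table: [—, —, 547, 411, 139, —, —, 955, 892, —, —, —, 258, —, —, 49, 560]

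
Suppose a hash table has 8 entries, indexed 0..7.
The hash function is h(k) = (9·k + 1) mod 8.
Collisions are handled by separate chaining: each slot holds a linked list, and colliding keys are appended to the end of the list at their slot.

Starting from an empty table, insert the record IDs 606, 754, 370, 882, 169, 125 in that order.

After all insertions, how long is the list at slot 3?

Insert 606: h=7, bucket 7 empty → new chain.
Insert 754: h=3, bucket 3 empty → new chain.
Insert 370: h=3, bucket 3 nonempty → append to chain.
Insert 882: h=3, bucket 3 nonempty → append to chain.
Insert 169: h=2, bucket 2 empty → new chain.
Insert 125: h=6, bucket 6 empty → new chain.
Final buckets:
0: -
1: -
2: 169
3: 754 -> 370 -> 882
4: -
5: -
6: 125
7: 606

3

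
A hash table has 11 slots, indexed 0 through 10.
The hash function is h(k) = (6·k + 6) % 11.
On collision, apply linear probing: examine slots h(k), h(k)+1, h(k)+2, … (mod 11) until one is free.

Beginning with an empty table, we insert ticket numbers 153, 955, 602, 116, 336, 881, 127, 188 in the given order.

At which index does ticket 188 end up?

153: h=0 → slot 0
955: h=5 → slot 5
602: h=10 → slot 10
116: h=9 → slot 9
336: h=9, probe 9,10,0,1 → slot 1
881: h=1, probe 1,2 → slot 2
127: h=9, probe 9,10,0,1,2,3 → slot 3
188: h=1, probe 1,2,3,4 → slot 4
Table: [153, 336, 881, 127, 188, 955, ∅, ∅, ∅, 116, 602]

4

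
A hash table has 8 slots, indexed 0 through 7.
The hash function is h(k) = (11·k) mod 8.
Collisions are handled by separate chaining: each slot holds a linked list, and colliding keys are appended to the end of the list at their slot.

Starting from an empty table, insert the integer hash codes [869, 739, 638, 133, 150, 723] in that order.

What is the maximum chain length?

2

869 → bucket 7
739 → bucket 1
638 → bucket 2
133 → bucket 7 (collision)
150 → bucket 2 (collision)
723 → bucket 1 (collision)
Final buckets:
0: —
1: 739 -> 723
2: 638 -> 150
3: —
4: —
5: —
6: —
7: 869 -> 133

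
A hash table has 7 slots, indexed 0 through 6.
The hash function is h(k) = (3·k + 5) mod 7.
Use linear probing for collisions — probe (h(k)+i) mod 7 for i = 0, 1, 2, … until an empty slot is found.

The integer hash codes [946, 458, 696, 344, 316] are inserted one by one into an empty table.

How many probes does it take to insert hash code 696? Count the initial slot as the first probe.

3

946: h=1 → slot 1
458: h=0 → slot 0
696: h=0, probe 0,1,2 → slot 2
344: h=1, probe 1,2,3 → slot 3
316: h=1, probe 1,2,3,4 → slot 4
Table: [458, 946, 696, 344, 316, ∅, ∅]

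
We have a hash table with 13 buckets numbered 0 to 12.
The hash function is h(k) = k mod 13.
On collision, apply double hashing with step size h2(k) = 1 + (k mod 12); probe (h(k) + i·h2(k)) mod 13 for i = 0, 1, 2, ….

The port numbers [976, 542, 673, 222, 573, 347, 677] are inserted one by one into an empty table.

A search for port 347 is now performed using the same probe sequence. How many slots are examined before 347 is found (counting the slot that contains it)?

Insert 976: h=1, slot 1 empty -> index 1.
Insert 542: h=9, slot 9 empty -> index 9.
Insert 673: h=10, slot 10 empty -> index 10.
Insert 222: h=1, h2=7, slot 1 occupied -> index 8.
Insert 573: h=1, h2=10, slot 1 occupied -> index 11.
Insert 347: h=9, h2=12, slots 9,8 occupied -> index 7.
Insert 677: h=1, h2=6, slots 1,7 occupied -> index 0.
Table: [677, 976, ∅, ∅, ∅, ∅, ∅, 347, 222, 542, 673, 573, ∅]
Lookup 347: h=9, h2=12, probe 9,8,7 → found at 7.

3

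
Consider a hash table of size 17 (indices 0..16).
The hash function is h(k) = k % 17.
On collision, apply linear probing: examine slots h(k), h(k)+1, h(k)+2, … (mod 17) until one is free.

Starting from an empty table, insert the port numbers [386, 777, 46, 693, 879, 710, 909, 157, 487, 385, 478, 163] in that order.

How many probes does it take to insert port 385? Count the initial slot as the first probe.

8

386 hashes to 12; slot 12 is free → place at 12.
777 hashes to 12; 12 taken → place at 13.
46 hashes to 12; 12,13 taken → place at 14.
693 hashes to 13; 13,14 taken → place at 15.
879 hashes to 12; 12,13,14,15 taken → place at 16.
710 hashes to 13; 13,14,15,16 taken → place at 0.
909 hashes to 8; slot 8 is free → place at 8.
157 hashes to 4; slot 4 is free → place at 4.
487 hashes to 11; slot 11 is free → place at 11.
385 hashes to 11; 11,12,13,14,15,16,0 taken → place at 1.
478 hashes to 2; slot 2 is free → place at 2.
163 hashes to 10; slot 10 is free → place at 10.
Table: [710, 385, 478, ., 157, ., ., ., 909, ., 163, 487, 386, 777, 46, 693, 879]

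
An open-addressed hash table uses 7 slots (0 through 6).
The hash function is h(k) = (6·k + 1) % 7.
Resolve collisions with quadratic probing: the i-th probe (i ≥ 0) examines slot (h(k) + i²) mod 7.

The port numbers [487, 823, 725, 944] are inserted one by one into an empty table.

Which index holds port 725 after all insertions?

1

487: h=4 -> slot 4
823: h=4, probe 4,5 -> slot 5
725: h=4, probe 4,5,1 -> slot 1
944: h=2 -> slot 2
Table: [., 725, 944, ., 487, 823, .]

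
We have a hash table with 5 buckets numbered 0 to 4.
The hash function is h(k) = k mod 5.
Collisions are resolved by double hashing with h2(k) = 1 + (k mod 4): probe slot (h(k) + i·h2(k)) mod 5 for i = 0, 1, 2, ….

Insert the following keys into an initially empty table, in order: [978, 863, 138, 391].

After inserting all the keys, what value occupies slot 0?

391

978 hashes to 3; slot 3 is free -> place at 3.
863 hashes to 3, h2=4; 3 taken -> place at 2.
138 hashes to 3, h2=3; 3 taken -> place at 1.
391 hashes to 1, h2=4; 1 taken -> place at 0.
Table: [391, 138, 863, 978, -]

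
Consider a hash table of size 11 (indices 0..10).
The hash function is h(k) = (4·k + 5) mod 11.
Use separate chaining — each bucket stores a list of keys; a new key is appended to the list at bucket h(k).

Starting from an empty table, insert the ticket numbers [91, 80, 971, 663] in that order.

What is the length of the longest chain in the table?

4

91 → bucket 6
80 → bucket 6 (collision)
971 → bucket 6 (collision)
663 → bucket 6 (collision)
Final buckets:
0: -
1: -
2: -
3: -
4: -
5: -
6: 91 -> 80 -> 971 -> 663
7: -
8: -
9: -
10: -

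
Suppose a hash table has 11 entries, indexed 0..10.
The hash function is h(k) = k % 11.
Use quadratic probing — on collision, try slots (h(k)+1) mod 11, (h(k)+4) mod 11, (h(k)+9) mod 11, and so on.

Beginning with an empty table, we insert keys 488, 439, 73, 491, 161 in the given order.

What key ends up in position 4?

488: h=4 → slot 4
439: h=10 → slot 10
73: h=7 → slot 7
491: h=7, probe 7,8 → slot 8
161: h=7, probe 7,8,0 → slot 0
Table: [161, ., ., ., 488, ., ., 73, 491, ., 439]

488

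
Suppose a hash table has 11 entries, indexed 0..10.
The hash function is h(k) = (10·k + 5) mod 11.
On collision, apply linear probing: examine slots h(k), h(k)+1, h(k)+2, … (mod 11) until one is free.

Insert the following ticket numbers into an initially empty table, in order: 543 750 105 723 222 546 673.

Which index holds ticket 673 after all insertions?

5

Insert 543: h=1, slot 1 empty → index 1.
Insert 750: h=3, slot 3 empty → index 3.
Insert 105: h=10, slot 10 empty → index 10.
Insert 723: h=8, slot 8 empty → index 8.
Insert 222: h=3, slot 3 occupied → index 4.
Insert 546: h=9, slot 9 empty → index 9.
Insert 673: h=3, slots 3,4 occupied → index 5.
Table: [_, 543, _, 750, 222, 673, _, _, 723, 546, 105]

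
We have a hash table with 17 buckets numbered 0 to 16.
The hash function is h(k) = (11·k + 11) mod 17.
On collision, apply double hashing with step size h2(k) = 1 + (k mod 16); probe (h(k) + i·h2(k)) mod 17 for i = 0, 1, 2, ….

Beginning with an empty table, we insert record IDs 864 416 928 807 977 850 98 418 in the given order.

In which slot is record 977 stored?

864 hashes to 12; slot 12 is free -> place at 12.
416 hashes to 14; slot 14 is free -> place at 14.
928 hashes to 2; slot 2 is free -> place at 2.
807 hashes to 14, h2=8; 14 taken -> place at 5.
977 hashes to 14, h2=2; 14 taken -> place at 16.
850 hashes to 11; slot 11 is free -> place at 11.
98 hashes to 1; slot 1 is free -> place at 1.
418 hashes to 2, h2=3; 2,5 taken -> place at 8.
Table: [-, 98, 928, -, -, 807, -, -, 418, -, -, 850, 864, -, 416, -, 977]

16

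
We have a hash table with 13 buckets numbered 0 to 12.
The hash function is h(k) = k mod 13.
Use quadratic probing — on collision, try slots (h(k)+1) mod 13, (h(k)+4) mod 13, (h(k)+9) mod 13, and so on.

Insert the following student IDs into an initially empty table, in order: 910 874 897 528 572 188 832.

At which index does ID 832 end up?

Insert 910: h=0, slot 0 empty => index 0.
Insert 874: h=3, slot 3 empty => index 3.
Insert 897: h=0, slot 0 occupied => index 1.
Insert 528: h=8, slot 8 empty => index 8.
Insert 572: h=0, slots 0,1 occupied => index 4.
Insert 188: h=6, slot 6 empty => index 6.
Insert 832: h=0, slots 0,1,4 occupied => index 9.
Table: [910, 897, _, 874, 572, _, 188, _, 528, 832, _, _, _]

9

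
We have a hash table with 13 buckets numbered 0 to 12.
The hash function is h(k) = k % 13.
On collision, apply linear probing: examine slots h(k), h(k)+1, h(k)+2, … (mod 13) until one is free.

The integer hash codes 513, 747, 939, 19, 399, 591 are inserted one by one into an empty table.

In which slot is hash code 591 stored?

10

513 hashes to 6; slot 6 is free -> place at 6.
747 hashes to 6; 6 taken -> place at 7.
939 hashes to 3; slot 3 is free -> place at 3.
19 hashes to 6; 6,7 taken -> place at 8.
399 hashes to 9; slot 9 is free -> place at 9.
591 hashes to 6; 6,7,8,9 taken -> place at 10.
Table: [-, -, -, 939, -, -, 513, 747, 19, 399, 591, -, -]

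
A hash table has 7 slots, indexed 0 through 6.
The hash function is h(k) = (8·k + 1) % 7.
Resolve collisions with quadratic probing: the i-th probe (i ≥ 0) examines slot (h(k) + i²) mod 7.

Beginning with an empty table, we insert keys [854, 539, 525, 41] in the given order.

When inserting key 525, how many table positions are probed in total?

3

854: h=1 => slot 1
539: h=1, probe 1,2 => slot 2
525: h=1, probe 1,2,5 => slot 5
41: h=0 => slot 0
Table: [41, 854, 539, ∅, ∅, 525, ∅]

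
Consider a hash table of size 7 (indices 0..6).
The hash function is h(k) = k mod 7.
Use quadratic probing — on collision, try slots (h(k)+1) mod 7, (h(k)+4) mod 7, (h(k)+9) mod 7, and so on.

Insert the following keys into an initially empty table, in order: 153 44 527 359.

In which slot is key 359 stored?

153: h=6 => slot 6
44: h=2 => slot 2
527: h=2, probe 2,3 => slot 3
359: h=2, probe 2,3,6,4 => slot 4
Table: [-, -, 44, 527, 359, -, 153]

4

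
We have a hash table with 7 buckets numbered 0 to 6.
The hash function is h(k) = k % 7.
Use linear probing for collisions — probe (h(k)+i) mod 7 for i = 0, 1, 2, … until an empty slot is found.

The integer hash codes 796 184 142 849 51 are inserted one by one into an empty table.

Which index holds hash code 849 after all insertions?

4

796: h=5 => slot 5
184: h=2 => slot 2
142: h=2, probe 2,3 => slot 3
849: h=2, probe 2,3,4 => slot 4
51: h=2, probe 2,3,4,5,6 => slot 6
Table: [—, —, 184, 142, 849, 796, 51]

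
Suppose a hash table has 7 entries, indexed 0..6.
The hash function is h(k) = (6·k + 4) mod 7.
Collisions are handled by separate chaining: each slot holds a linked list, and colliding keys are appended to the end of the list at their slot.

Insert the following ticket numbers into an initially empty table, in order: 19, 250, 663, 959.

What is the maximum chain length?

3

19 → bucket 6
250 → bucket 6 (collision)
663 → bucket 6 (collision)
959 → bucket 4
Final buckets:
0: .
1: .
2: .
3: .
4: 959
5: .
6: 19 -> 250 -> 663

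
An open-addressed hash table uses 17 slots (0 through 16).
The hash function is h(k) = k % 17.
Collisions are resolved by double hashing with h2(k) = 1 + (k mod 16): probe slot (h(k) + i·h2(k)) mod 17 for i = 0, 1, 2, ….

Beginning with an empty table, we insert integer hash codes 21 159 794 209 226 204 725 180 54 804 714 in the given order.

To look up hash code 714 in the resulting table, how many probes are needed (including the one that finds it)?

21 hashes to 4; slot 4 is free → place at 4.
159 hashes to 6; slot 6 is free → place at 6.
794 hashes to 12; slot 12 is free → place at 12.
209 hashes to 5; slot 5 is free → place at 5.
226 hashes to 5, h2=3; 5 taken → place at 8.
204 hashes to 0; slot 0 is free → place at 0.
725 hashes to 11; slot 11 is free → place at 11.
180 hashes to 10; slot 10 is free → place at 10.
54 hashes to 3; slot 3 is free → place at 3.
804 hashes to 5, h2=5; 5,10 taken → place at 15.
714 hashes to 0, h2=11; 0,11,5 taken → place at 16.
Table: [204, -, -, 54, 21, 209, 159, -, 226, -, 180, 725, 794, -, -, 804, 714]
Lookup 714: h=0, h2=11, probe 0,11,5,16 → found at 16.

4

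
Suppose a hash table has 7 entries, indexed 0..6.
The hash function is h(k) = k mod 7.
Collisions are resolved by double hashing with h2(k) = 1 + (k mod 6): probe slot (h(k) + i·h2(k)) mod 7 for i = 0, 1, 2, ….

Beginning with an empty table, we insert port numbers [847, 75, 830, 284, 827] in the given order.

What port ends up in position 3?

847 hashes to 0; slot 0 is free => place at 0.
75 hashes to 5; slot 5 is free => place at 5.
830 hashes to 4; slot 4 is free => place at 4.
284 hashes to 4, h2=3; 4,0 taken => place at 3.
827 hashes to 1; slot 1 is free => place at 1.
Table: [847, 827, ∅, 284, 830, 75, ∅]

284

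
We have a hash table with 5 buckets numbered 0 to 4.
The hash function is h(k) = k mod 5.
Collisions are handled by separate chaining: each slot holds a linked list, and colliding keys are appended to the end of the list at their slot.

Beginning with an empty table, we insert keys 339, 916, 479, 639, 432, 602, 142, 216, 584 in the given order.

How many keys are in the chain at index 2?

3

Insert 339: h=4, bucket 4 empty → new chain.
Insert 916: h=1, bucket 1 empty → new chain.
Insert 479: h=4, bucket 4 nonempty → append to chain.
Insert 639: h=4, bucket 4 nonempty → append to chain.
Insert 432: h=2, bucket 2 empty → new chain.
Insert 602: h=2, bucket 2 nonempty → append to chain.
Insert 142: h=2, bucket 2 nonempty → append to chain.
Insert 216: h=1, bucket 1 nonempty → append to chain.
Insert 584: h=4, bucket 4 nonempty → append to chain.
Final buckets:
0: _
1: 916 -> 216
2: 432 -> 602 -> 142
3: _
4: 339 -> 479 -> 639 -> 584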